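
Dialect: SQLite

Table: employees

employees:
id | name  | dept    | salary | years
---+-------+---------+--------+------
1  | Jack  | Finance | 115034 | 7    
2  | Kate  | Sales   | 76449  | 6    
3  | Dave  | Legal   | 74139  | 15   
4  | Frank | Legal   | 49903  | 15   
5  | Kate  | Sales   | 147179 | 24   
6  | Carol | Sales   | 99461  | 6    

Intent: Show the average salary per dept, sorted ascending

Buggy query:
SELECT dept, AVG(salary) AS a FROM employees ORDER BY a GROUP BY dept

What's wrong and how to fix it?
Bug: GROUP BY must precede ORDER BY

Fix: Reorder: SELECT … FROM … GROUP BY … ORDER BY …

Corrected query:
SELECT dept, AVG(salary) AS a FROM employees GROUP BY dept ORDER BY a

Result:
dept    | a            
--------+--------------
Legal   | 62021        
Sales   | 107696.333333
Finance | 115034       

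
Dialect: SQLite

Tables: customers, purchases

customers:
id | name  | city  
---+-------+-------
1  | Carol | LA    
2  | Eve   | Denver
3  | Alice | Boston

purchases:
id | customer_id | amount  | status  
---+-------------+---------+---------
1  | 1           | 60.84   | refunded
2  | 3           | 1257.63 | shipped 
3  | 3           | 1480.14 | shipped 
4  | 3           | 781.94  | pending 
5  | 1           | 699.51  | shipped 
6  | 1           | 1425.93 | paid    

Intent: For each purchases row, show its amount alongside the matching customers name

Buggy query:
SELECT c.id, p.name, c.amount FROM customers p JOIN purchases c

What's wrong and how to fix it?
Bug: Missing join condition: each purchases row is matched to all customers rows instead of just its own

Fix: Add ON c.customer_id = p.id to the JOIN

Corrected query:
SELECT c.id, p.name, c.amount FROM customers p JOIN purchases c ON c.customer_id = p.id

Result:
id | name  | amount 
---+-------+--------
1  | Carol | 60.84  
2  | Alice | 1257.63
3  | Alice | 1480.14
4  | Alice | 781.94 
5  | Carol | 699.51 
6  | Carol | 1425.93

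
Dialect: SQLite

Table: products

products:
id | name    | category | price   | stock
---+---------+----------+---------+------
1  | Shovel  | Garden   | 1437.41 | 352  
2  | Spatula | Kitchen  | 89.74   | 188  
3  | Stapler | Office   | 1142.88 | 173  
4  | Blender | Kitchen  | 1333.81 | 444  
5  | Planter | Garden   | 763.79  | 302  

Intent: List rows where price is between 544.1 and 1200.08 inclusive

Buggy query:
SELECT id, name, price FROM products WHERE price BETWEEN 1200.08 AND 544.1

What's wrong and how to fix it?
Bug: The bounds are reversed; BETWEEN a AND b requires a <= b to match anything

Fix: Swap the bounds so the smaller value comes first

Corrected query:
SELECT id, name, price FROM products WHERE price BETWEEN 544.1 AND 1200.08

Result:
id | name    | price  
---+---------+--------
3  | Stapler | 1142.88
5  | Planter | 763.79 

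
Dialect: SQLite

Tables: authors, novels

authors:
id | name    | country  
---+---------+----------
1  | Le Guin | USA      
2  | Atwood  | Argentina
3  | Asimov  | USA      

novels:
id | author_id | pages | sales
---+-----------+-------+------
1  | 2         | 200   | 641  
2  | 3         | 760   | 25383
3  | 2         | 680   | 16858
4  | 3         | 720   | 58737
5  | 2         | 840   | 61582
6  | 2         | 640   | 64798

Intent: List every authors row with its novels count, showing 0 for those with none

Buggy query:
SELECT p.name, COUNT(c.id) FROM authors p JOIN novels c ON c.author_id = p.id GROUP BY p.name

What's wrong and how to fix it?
Bug: An inner join excludes parents with zero children

Fix: Use LEFT JOIN so parents without children still appear (COUNT(c.id) gives 0)

Corrected query:
SELECT p.name, COUNT(c.id) FROM authors p LEFT JOIN novels c ON c.author_id = p.id GROUP BY p.name

Result:
name    | COUNT(c.id)
--------+------------
Asimov  | 2          
Atwood  | 4          
Le Guin | 0          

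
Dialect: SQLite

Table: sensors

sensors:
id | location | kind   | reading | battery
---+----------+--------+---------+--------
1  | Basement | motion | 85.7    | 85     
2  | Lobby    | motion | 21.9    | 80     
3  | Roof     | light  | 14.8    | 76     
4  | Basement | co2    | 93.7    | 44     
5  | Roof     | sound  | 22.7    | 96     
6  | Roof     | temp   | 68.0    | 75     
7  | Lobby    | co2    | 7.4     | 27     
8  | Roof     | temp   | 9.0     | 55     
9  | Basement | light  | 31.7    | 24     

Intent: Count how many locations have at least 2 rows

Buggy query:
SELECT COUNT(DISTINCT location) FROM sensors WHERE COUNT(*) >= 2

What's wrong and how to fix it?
Bug: COUNT(*) cannot appear in WHERE; the per-group count doesn't exist yet

Fix: Group first with HAVING COUNT(*) >= 2, then COUNT the resulting groups

Corrected query:
SELECT COUNT(*) FROM (SELECT location FROM sensors GROUP BY location HAVING COUNT(*) >= 2)

Result:
COUNT(*)
--------
3       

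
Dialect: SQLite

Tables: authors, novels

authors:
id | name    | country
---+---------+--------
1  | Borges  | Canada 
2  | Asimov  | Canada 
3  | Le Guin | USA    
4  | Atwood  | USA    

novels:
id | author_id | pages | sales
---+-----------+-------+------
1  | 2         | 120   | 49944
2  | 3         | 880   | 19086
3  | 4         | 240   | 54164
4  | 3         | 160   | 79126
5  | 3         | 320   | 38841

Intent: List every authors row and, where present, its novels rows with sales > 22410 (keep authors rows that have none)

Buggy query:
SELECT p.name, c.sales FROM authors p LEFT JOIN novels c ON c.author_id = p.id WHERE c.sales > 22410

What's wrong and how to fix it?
Bug: Filtering c.sales in WHERE discards the NULL rows produced by LEFT JOIN, turning it into an inner join

Fix: Move the right-table condition into the ON clause so unmatched parents are kept

Corrected query:
SELECT p.name, c.sales FROM authors p LEFT JOIN novels c ON c.author_id = p.id AND c.sales > 22410

Result:
name    | sales
--------+------
Borges  | NULL 
Asimov  | 49944
Le Guin | 38841
Le Guin | 79126
Atwood  | 54164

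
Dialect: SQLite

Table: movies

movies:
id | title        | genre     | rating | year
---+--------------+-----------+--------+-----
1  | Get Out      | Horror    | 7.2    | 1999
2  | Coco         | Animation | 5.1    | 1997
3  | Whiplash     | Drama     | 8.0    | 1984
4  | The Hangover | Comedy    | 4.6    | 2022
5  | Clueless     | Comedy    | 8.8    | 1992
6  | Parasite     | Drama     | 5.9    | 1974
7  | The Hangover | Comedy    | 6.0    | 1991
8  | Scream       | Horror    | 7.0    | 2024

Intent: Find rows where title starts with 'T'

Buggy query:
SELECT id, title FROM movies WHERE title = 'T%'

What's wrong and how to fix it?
Bug: '=' compares the literal string including the % character; pattern matching needs LIKE

Fix: Use LIKE for wildcard pattern matching

Corrected query:
SELECT id, title FROM movies WHERE title LIKE 'T%'

Result:
id | title       
---+-------------
4  | The Hangover
7  | The Hangover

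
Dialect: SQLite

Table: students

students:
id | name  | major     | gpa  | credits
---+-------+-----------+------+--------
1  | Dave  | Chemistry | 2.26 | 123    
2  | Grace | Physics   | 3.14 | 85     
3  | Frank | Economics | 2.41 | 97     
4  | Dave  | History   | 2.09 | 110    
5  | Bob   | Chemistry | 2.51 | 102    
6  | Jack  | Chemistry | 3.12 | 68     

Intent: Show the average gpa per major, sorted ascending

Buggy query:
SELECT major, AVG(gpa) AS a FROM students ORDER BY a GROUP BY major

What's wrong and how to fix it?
Bug: GROUP BY must precede ORDER BY

Fix: Reorder: SELECT … FROM … GROUP BY … ORDER BY …

Corrected query:
SELECT major, AVG(gpa) AS a FROM students GROUP BY major ORDER BY a

Result:
major     | a   
----------+-----
History   | 2.09
Economics | 2.41
Chemistry | 2.63
Physics   | 3.14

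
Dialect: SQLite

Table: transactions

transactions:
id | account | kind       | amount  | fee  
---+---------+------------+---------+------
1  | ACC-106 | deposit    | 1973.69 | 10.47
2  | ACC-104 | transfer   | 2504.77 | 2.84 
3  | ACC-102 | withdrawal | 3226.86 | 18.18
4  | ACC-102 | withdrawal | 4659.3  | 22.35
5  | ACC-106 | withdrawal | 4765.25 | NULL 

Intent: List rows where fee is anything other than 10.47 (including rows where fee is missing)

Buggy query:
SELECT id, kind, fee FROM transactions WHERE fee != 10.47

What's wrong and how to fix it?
Bug: 'fee != 10.47' is unknown when fee is NULL, so NULL rows are silently excluded

Fix: Add an explicit OR fee IS NULL to include the missing-value rows

Corrected query:
SELECT id, kind, fee FROM transactions WHERE fee != 10.47 OR fee IS NULL

Result:
id | kind       | fee  
---+------------+------
2  | transfer   | 2.84 
3  | withdrawal | 18.18
4  | withdrawal | 22.35
5  | withdrawal | NULL 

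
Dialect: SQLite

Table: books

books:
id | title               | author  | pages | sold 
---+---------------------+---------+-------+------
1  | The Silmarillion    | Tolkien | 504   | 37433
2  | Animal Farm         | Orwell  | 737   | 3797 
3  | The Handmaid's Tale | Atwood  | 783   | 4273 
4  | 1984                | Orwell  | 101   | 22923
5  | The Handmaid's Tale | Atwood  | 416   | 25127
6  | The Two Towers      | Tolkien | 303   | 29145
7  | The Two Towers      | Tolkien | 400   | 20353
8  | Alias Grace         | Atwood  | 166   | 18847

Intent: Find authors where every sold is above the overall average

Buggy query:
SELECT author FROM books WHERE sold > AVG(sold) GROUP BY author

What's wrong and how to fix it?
Bug: AVG() is an aggregate; it can't sit directly in WHERE

Fix: Use a subquery for AVG and a HAVING MIN(...) filter so the condition holds for every row in the group

Corrected query:
SELECT author FROM books GROUP BY author HAVING MIN(sold) > (SELECT AVG(sold) FROM books)

Result:
author 
-------
Tolkien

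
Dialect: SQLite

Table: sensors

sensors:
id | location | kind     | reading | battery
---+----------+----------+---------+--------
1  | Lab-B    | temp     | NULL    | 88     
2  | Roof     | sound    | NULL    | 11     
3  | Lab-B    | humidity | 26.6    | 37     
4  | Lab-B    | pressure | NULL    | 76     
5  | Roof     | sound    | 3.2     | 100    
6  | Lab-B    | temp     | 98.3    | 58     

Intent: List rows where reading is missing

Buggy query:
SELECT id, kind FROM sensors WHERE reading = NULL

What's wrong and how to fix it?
Bug: '= NULL' is always unknown in SQL three-valued logic, so no rows match

Fix: Replace '= NULL' with 'IS NULL'

Corrected query:
SELECT id, kind FROM sensors WHERE reading IS NULL

Result:
id | kind    
---+---------
1  | temp    
2  | sound   
4  | pressure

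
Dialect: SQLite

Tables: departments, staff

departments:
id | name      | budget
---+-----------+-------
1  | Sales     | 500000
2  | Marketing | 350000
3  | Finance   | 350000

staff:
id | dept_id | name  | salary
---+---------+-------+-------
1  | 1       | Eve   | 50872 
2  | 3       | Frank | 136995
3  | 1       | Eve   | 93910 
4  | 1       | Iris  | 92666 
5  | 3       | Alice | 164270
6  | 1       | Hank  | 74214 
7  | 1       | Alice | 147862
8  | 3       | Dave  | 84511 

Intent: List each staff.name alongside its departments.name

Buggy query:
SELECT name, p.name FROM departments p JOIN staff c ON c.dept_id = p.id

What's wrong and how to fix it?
Bug: Both tables have a 'name' column; the unqualified reference is ambiguous

Fix: Prefix ambiguous columns with the table alias

Corrected query:
SELECT c.name, p.name FROM departments p JOIN staff c ON c.dept_id = p.id

Result:
name  | name   
------+--------
Eve   | Sales  
Frank | Finance
Eve   | Sales  
Iris  | Sales  
Alice | Finance
Hank  | Sales  
Alice | Sales  
Dave  | Finance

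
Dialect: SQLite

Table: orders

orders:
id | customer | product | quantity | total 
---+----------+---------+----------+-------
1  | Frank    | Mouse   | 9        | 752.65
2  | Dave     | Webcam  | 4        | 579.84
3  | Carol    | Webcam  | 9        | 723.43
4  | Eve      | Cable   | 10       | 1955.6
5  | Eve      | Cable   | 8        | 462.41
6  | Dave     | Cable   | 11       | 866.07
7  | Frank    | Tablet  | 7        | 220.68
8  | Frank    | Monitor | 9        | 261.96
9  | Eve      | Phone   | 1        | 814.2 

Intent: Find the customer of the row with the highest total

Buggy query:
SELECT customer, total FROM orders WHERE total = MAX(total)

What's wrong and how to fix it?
Bug: MAX(total) is an aggregate and cannot be used directly in WHERE

Fix: Wrap MAX in a scalar subquery so WHERE compares against a single value

Corrected query:
SELECT customer, total FROM orders WHERE total = (SELECT MAX(total) FROM orders)

Result:
customer | total 
---------+-------
Eve      | 1955.6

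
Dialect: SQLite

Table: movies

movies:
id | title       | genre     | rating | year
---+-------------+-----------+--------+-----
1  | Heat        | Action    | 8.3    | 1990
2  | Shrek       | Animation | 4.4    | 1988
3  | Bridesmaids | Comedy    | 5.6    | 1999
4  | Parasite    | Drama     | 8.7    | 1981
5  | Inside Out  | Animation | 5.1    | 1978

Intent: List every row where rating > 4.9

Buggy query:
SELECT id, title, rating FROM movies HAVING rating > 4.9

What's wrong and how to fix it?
Bug: HAVING filters the output of aggregation, but this query has no GROUP BY and no aggregate functions, so SQLite rejects it (HAVING clause on a non-aggregate query); the condition here is per row

Fix: Replace HAVING with WHERE since the condition applies to individual rows

Corrected query:
SELECT id, title, rating FROM movies WHERE rating > 4.9

Result:
id | title       | rating
---+-------------+-------
1  | Heat        | 8.3   
3  | Bridesmaids | 5.6   
4  | Parasite    | 8.7   
5  | Inside Out  | 5.1   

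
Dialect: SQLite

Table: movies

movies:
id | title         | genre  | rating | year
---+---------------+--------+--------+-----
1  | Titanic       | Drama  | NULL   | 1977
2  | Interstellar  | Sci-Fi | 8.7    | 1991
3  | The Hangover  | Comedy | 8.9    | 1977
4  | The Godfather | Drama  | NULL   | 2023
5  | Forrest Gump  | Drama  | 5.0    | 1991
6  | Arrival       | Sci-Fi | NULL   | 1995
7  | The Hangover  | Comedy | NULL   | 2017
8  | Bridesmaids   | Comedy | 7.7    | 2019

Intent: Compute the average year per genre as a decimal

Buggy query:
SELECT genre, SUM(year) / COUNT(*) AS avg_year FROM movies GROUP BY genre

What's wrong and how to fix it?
Bug: SUM(year) and COUNT(*) are both integers; the division truncates the fractional part

Fix: Multiply by 1.0 (or CAST to REAL) to force floating-point division

Corrected query:
SELECT genre, SUM(year) * 1.0 / COUNT(*) AS avg_year FROM movies GROUP BY genre

Result:
genre  | avg_year   
-------+------------
Comedy | 2004.333333
Drama  | 1997       
Sci-Fi | 1993       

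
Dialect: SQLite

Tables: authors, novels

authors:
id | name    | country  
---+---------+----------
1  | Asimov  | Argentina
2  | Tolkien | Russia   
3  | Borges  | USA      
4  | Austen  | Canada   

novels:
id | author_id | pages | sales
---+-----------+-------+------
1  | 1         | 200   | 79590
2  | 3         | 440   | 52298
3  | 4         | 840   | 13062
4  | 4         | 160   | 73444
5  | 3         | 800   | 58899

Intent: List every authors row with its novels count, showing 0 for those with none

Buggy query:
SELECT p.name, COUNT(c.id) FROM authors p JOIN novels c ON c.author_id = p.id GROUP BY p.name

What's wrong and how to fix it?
Bug: An inner join excludes parents with zero children

Fix: Switch to LEFT JOIN to retain unmatched parent rows

Corrected query:
SELECT p.name, COUNT(c.id) FROM authors p LEFT JOIN novels c ON c.author_id = p.id GROUP BY p.name

Result:
name    | COUNT(c.id)
--------+------------
Asimov  | 1          
Austen  | 2          
Borges  | 2          
Tolkien | 0          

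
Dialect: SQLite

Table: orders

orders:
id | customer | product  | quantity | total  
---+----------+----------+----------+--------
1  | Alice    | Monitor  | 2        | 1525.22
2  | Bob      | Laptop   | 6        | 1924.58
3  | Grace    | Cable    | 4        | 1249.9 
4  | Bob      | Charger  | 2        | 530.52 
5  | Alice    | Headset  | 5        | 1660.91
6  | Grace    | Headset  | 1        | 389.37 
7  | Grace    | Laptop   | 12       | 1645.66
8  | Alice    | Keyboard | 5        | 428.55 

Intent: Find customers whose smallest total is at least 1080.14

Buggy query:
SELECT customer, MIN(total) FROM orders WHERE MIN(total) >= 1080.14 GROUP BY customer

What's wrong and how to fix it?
Bug: Aggregates like MIN are computed per group after WHERE runs

Fix: Replace WHERE with HAVING after the GROUP BY

Corrected query:
SELECT customer, MIN(total) FROM orders GROUP BY customer HAVING MIN(total) >= 1080.14

Result:
(no rows)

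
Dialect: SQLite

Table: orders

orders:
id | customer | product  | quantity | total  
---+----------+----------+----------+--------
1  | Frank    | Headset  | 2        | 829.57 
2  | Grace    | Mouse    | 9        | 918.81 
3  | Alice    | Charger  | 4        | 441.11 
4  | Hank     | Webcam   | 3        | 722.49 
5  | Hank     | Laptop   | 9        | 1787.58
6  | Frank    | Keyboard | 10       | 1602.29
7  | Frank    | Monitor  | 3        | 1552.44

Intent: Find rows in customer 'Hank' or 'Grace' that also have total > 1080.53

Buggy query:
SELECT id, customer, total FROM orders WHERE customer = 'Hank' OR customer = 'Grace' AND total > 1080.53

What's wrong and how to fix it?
Bug: Without parentheses, AND is evaluated before OR, so the total filter only applies to the 'Grace' branch

Fix: Group the OR with parentheses (or use IN), then AND the threshold

Corrected query:
SELECT id, customer, total FROM orders WHERE (customer = 'Hank' OR customer = 'Grace') AND total > 1080.53

Result:
id | customer | total  
---+----------+--------
5  | Hank     | 1787.58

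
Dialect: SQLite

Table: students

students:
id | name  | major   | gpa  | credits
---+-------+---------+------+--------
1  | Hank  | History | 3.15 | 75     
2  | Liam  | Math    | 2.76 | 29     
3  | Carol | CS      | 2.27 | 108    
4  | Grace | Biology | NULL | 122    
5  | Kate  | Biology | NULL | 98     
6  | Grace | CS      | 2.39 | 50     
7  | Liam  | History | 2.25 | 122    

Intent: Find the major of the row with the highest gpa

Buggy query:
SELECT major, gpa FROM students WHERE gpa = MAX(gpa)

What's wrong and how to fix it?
Bug: MAX(gpa) is an aggregate and cannot be used directly in WHERE

Fix: Wrap MAX in a scalar subquery so WHERE compares against a single value

Corrected query:
SELECT major, gpa FROM students WHERE gpa = (SELECT MAX(gpa) FROM students)

Result:
major   | gpa 
--------+-----
History | 3.15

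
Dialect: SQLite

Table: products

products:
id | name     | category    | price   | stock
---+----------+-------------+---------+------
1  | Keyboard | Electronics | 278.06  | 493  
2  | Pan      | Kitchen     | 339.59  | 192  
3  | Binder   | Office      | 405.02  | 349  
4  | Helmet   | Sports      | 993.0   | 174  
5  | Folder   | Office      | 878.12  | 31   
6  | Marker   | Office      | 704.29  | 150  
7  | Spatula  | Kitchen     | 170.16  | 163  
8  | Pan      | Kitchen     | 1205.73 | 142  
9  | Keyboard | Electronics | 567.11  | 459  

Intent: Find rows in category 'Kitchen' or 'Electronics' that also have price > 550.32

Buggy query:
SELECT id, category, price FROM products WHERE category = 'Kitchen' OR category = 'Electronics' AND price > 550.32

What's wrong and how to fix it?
Bug: Without parentheses, AND is evaluated before OR, so the price filter only applies to the 'Electronics' branch

Fix: Group the OR with parentheses (or use IN), then AND the threshold

Corrected query:
SELECT id, category, price FROM products WHERE (category = 'Kitchen' OR category = 'Electronics') AND price > 550.32

Result:
id | category    | price  
---+-------------+--------
8  | Kitchen     | 1205.73
9  | Electronics | 567.11 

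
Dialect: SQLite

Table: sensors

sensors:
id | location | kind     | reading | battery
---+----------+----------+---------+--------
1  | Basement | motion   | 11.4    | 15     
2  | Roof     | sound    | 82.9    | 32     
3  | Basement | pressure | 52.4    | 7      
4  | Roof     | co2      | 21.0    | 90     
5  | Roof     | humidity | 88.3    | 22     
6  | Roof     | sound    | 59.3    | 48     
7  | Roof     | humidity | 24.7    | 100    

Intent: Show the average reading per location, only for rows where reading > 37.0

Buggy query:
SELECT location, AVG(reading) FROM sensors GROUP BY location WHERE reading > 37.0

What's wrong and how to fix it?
Bug: WHERE cannot follow GROUP BY

Fix: Place WHERE between FROM and GROUP BY

Corrected query:
SELECT location, AVG(reading) FROM sensors WHERE reading > 37.0 GROUP BY location

Result:
location | AVG(reading)
---------+-------------
Basement | 52.4        
Roof     | 76.833333   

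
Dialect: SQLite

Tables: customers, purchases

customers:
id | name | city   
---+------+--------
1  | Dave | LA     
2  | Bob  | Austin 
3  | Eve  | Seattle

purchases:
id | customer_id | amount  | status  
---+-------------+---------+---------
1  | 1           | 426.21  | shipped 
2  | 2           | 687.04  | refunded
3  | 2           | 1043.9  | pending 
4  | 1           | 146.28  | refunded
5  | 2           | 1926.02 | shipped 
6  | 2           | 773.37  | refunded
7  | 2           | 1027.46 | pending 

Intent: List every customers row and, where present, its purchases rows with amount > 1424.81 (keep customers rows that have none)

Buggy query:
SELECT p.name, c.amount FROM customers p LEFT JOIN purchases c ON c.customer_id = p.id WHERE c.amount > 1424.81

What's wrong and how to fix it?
Bug: Filtering c.amount in WHERE discards the NULL rows produced by LEFT JOIN, turning it into an inner join

Fix: Move the right-table condition into the ON clause so unmatched parents are kept

Corrected query:
SELECT p.name, c.amount FROM customers p LEFT JOIN purchases c ON c.customer_id = p.id AND c.amount > 1424.81

Result:
name | amount 
-----+--------
Dave | NULL   
Bob  | 1926.02
Eve  | NULL   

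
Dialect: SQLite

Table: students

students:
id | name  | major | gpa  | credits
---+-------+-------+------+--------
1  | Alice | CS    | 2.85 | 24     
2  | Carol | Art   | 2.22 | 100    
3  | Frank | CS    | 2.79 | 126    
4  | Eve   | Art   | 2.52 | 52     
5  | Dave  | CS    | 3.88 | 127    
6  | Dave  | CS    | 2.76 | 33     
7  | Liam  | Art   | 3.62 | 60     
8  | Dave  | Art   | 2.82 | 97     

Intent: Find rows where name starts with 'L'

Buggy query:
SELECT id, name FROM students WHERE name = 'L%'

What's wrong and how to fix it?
Bug: Wildcards only work with LIKE; '=' treats '%' as a literal character

Fix: Use LIKE for wildcard pattern matching

Corrected query:
SELECT id, name FROM students WHERE name LIKE 'L%'

Result:
id | name
---+-----
7  | Liam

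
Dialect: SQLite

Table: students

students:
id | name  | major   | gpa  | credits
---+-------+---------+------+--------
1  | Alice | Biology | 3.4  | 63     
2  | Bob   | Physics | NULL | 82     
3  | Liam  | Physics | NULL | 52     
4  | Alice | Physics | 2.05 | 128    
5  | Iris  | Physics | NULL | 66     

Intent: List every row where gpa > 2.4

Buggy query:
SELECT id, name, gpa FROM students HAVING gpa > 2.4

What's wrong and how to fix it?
Bug: HAVING filters the output of aggregation, but this query has no GROUP BY and no aggregate functions, so SQLite rejects it (HAVING clause on a non-aggregate query); the condition here is per row

Fix: Use WHERE for row-level filtering

Corrected query:
SELECT id, name, gpa FROM students WHERE gpa > 2.4

Result:
id | name  | gpa
---+-------+----
1  | Alice | 3.4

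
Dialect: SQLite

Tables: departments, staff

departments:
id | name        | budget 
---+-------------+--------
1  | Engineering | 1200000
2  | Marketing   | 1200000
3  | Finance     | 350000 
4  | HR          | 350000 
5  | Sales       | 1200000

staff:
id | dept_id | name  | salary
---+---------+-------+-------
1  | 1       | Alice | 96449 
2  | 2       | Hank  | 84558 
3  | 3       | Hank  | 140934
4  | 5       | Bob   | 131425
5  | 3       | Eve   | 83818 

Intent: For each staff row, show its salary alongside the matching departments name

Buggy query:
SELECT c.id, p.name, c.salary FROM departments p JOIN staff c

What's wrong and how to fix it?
Bug: JOIN with no ON clause produces a cartesian product; every staff row pairs with every departments row

Fix: Add ON c.dept_id = p.id to the JOIN

Corrected query:
SELECT c.id, p.name, c.salary FROM departments p JOIN staff c ON c.dept_id = p.id

Result:
id | name        | salary
---+-------------+-------
1  | Engineering | 96449 
2  | Marketing   | 84558 
3  | Finance     | 140934
4  | Sales       | 131425
5  | Finance     | 83818 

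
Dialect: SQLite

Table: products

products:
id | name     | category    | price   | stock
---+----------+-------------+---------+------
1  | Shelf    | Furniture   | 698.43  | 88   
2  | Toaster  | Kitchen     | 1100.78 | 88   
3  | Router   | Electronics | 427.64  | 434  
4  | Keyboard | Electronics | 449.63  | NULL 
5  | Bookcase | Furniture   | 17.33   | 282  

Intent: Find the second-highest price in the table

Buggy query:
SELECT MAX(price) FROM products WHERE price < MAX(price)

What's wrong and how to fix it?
Bug: The inner MAX is an aggregate inside WHERE, which is not allowed

Fix: Put the inner MAX in a scalar subquery

Corrected query:
SELECT MAX(price) FROM products WHERE price < (SELECT MAX(price) FROM products)

Result:
MAX(price)
----------
698.43    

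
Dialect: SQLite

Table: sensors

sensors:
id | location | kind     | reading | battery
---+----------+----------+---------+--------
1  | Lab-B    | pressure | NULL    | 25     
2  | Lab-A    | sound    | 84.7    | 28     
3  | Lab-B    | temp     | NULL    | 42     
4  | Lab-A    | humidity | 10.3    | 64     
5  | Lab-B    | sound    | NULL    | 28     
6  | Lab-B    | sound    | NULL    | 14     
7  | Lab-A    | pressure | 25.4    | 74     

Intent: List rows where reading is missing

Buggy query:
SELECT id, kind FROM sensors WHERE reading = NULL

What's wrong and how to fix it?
Bug: Comparing to NULL with '=' never matches; NULL = NULL is unknown, not true

Fix: Use IS NULL to test for NULL

Corrected query:
SELECT id, kind FROM sensors WHERE reading IS NULL

Result:
id | kind    
---+---------
1  | pressure
3  | temp    
5  | sound   
6  | sound   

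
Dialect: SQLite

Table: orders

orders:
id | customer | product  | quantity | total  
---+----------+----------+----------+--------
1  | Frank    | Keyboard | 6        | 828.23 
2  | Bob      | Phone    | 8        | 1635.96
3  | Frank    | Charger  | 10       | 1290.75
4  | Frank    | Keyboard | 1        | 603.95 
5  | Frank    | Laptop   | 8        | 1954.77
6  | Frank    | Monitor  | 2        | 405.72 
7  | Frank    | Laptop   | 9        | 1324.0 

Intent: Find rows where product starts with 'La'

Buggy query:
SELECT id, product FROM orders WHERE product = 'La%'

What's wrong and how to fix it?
Bug: '=' compares the literal string including the % character; pattern matching needs LIKE

Fix: Replace '=' with LIKE so 'La%' is treated as a pattern

Corrected query:
SELECT id, product FROM orders WHERE product LIKE 'La%'

Result:
id | product
---+--------
5  | Laptop 
7  | Laptop 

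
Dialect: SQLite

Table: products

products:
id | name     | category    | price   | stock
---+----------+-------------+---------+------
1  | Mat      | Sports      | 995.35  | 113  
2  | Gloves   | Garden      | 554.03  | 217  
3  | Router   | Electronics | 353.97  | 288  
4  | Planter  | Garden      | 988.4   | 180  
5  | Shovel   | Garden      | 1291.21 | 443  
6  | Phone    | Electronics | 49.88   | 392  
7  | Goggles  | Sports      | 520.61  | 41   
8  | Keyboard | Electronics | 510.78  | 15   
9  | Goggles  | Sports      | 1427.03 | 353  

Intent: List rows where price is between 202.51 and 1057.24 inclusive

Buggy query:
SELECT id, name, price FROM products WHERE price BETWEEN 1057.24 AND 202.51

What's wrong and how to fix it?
Bug: The bounds are reversed; BETWEEN a AND b requires a <= b to match anything

Fix: Write BETWEEN 202.51 AND 1057.24

Corrected query:
SELECT id, name, price FROM products WHERE price BETWEEN 202.51 AND 1057.24

Result:
id | name     | price 
---+----------+-------
1  | Mat      | 995.35
2  | Gloves   | 554.03
3  | Router   | 353.97
4  | Planter  | 988.4 
7  | Goggles  | 520.61
8  | Keyboard | 510.78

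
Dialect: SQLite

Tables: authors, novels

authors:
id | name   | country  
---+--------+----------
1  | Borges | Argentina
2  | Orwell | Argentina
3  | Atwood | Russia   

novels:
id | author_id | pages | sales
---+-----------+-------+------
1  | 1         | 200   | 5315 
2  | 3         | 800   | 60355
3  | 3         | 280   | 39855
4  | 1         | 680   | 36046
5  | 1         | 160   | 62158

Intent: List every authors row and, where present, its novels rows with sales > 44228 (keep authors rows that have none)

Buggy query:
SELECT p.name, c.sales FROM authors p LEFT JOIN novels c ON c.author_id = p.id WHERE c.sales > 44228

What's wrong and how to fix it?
Bug: A WHERE condition on the right-hand table after LEFT JOIN drops unmatched parents

Fix: Put 'c.sales > 44228' in the JOIN's ON clause instead of WHERE

Corrected query:
SELECT p.name, c.sales FROM authors p LEFT JOIN novels c ON c.author_id = p.id AND c.sales > 44228

Result:
name   | sales
-------+------
Borges | 62158
Orwell | NULL 
Atwood | 60355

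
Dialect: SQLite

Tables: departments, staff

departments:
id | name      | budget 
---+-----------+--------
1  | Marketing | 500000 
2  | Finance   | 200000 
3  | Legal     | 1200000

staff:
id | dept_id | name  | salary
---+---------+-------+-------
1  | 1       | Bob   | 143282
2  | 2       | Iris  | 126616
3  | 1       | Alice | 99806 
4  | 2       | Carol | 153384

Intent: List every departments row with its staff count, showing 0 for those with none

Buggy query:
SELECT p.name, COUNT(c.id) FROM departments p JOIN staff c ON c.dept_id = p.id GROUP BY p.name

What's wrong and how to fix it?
Bug: INNER JOIN drops departments rows that have no matching staff rows

Fix: Switch to LEFT JOIN to retain unmatched parent rows

Corrected query:
SELECT p.name, COUNT(c.id) FROM departments p LEFT JOIN staff c ON c.dept_id = p.id GROUP BY p.name

Result:
name      | COUNT(c.id)
----------+------------
Finance   | 2          
Legal     | 0          
Marketing | 2          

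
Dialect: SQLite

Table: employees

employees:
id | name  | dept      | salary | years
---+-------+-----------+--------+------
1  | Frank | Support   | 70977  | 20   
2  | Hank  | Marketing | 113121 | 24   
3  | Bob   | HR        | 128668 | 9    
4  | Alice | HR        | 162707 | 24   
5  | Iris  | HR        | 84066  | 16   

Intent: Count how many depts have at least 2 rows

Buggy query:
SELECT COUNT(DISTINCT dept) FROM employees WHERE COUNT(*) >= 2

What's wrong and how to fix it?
Bug: WHERE filters individual rows, not groups, so a group-level COUNT is invalid there

Fix: Use a subquery that GROUPs and filters with HAVING, then count its rows

Corrected query:
SELECT COUNT(*) FROM (SELECT dept FROM employees GROUP BY dept HAVING COUNT(*) >= 2)

Result:
COUNT(*)
--------
1       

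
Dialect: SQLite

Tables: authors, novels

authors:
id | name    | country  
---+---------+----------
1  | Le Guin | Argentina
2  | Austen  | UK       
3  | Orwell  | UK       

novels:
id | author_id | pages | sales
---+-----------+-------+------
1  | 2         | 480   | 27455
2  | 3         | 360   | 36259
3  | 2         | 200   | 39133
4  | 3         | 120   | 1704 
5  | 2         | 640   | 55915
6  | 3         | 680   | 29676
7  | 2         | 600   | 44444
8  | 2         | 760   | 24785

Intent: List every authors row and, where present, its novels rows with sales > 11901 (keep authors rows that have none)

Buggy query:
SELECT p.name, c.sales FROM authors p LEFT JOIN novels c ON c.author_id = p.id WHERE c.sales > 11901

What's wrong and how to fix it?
Bug: A WHERE condition on the right-hand table after LEFT JOIN drops unmatched parents

Fix: Put 'c.sales > 11901' in the JOIN's ON clause instead of WHERE

Corrected query:
SELECT p.name, c.sales FROM authors p LEFT JOIN novels c ON c.author_id = p.id AND c.sales > 11901

Result:
name    | sales
--------+------
Le Guin | NULL 
Austen  | 24785
Austen  | 27455
Austen  | 39133
Austen  | 44444
Austen  | 55915
Orwell  | 29676
Orwell  | 36259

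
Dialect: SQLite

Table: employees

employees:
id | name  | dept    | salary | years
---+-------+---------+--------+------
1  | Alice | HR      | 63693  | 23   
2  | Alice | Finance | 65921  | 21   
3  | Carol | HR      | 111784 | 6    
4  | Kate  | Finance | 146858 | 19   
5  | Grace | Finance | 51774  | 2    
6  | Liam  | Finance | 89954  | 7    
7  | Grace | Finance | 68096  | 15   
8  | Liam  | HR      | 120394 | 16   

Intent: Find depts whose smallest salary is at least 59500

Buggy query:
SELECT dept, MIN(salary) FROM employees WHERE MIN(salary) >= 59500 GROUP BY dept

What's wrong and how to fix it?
Bug: MIN() in WHERE is a misuse of aggregate

Fix: Replace WHERE with HAVING after the GROUP BY

Corrected query:
SELECT dept, MIN(salary) FROM employees GROUP BY dept HAVING MIN(salary) >= 59500

Result:
dept | MIN(salary)
-----+------------
HR   | 63693      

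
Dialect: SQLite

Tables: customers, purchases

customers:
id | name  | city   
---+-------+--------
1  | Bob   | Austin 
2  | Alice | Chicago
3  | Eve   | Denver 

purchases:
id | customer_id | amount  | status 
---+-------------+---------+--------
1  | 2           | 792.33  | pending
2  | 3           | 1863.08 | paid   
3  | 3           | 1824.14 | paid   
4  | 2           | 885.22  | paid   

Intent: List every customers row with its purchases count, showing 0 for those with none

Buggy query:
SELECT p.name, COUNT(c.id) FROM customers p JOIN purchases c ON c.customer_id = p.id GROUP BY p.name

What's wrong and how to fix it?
Bug: An inner join excludes parents with zero children

Fix: Switch to LEFT JOIN to retain unmatched parent rows

Corrected query:
SELECT p.name, COUNT(c.id) FROM customers p LEFT JOIN purchases c ON c.customer_id = p.id GROUP BY p.name

Result:
name  | COUNT(c.id)
------+------------
Alice | 2          
Bob   | 0          
Eve   | 2          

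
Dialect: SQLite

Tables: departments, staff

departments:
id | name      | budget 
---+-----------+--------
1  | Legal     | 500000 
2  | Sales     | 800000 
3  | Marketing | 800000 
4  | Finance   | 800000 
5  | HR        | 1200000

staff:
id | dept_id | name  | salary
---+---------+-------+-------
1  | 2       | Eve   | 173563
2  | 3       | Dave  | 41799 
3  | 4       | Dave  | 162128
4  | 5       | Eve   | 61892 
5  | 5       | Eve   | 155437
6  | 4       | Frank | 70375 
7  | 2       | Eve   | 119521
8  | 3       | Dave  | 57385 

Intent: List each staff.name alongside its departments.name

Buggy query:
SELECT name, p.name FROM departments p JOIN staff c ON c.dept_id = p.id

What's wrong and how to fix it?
Bug: 'name' exists in both joined tables, so the database can't tell which one is meant

Fix: Qualify the column with its table alias (c.name)

Corrected query:
SELECT c.name, p.name FROM departments p JOIN staff c ON c.dept_id = p.id

Result:
name  | name     
------+----------
Eve   | Sales    
Dave  | Marketing
Dave  | Finance  
Eve   | HR       
Eve   | HR       
Frank | Finance  
Eve   | Sales    
Dave  | Marketing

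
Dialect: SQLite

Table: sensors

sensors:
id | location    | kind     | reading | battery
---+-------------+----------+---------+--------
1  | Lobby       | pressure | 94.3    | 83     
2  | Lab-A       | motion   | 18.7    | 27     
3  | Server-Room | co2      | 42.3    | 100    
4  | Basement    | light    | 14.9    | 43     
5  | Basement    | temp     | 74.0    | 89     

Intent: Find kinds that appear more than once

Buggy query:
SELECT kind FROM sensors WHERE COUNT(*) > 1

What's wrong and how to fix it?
Bug: WHERE can't reference COUNT(*); aggregates are computed after WHERE

Fix: Group first, then use HAVING for the count condition

Corrected query:
SELECT kind FROM sensors GROUP BY kind HAVING COUNT(*) > 1

Result:
(no rows)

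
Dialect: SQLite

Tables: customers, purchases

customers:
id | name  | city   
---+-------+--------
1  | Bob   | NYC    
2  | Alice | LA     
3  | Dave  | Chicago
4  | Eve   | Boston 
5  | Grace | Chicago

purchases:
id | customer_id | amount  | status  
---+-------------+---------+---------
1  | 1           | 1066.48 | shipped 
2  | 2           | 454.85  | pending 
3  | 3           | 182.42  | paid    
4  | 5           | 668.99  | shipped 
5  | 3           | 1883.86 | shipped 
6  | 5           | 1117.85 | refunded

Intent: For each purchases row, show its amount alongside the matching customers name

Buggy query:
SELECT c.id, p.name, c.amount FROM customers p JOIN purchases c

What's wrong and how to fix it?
Bug: JOIN with no ON clause produces a cartesian product; every purchases row pairs with every customers row

Fix: Add ON c.customer_id = p.id to the JOIN

Corrected query:
SELECT c.id, p.name, c.amount FROM customers p JOIN purchases c ON c.customer_id = p.id

Result:
id | name  | amount 
---+-------+--------
1  | Bob   | 1066.48
2  | Alice | 454.85 
3  | Dave  | 182.42 
4  | Grace | 668.99 
5  | Dave  | 1883.86
6  | Grace | 1117.85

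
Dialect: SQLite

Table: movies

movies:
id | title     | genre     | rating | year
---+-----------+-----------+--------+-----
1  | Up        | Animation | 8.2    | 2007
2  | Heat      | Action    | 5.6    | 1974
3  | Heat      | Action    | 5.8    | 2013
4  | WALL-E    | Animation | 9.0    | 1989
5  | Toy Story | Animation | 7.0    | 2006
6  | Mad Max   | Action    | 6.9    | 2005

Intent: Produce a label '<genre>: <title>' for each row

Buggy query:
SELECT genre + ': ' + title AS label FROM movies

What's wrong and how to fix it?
Bug: SQLite uses || for string concatenation; + coerces text to numbers (yielding 0)

Fix: Use the || operator for string concatenation

Corrected query:
SELECT genre || ': ' || title AS label FROM movies

Result:
label               
--------------------
Animation: Up       
Action: Heat        
Action: Heat        
Animation: WALL-E   
Animation: Toy Story
Action: Mad Max     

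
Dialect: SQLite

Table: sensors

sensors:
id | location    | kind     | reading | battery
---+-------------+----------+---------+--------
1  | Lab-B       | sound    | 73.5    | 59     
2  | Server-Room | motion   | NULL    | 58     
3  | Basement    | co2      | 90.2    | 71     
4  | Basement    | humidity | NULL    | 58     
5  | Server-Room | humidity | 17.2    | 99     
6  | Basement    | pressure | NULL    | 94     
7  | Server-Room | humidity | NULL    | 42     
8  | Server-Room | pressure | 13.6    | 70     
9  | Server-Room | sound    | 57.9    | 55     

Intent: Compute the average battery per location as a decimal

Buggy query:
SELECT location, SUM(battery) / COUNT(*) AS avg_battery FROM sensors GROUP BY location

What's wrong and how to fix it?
Bug: SUM(battery) and COUNT(*) are both integers; the division truncates the fractional part

Fix: Multiply by 1.0 (or CAST to REAL) to force floating-point division

Corrected query:
SELECT location, SUM(battery) * 1.0 / COUNT(*) AS avg_battery FROM sensors GROUP BY location

Result:
location    | avg_battery
------------+------------
Basement    | 74.333333  
Lab-B       | 59         
Server-Room | 64.8       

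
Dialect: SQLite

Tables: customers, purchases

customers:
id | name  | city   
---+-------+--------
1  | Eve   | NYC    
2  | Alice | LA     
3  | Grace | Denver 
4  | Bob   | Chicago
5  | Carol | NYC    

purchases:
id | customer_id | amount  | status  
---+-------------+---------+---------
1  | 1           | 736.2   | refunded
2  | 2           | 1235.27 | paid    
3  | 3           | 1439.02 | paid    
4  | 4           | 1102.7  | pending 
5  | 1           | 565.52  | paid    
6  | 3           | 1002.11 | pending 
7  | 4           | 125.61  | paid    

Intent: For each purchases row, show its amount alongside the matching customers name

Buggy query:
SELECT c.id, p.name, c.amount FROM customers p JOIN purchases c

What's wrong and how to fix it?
Bug: JOIN with no ON clause produces a cartesian product; every purchases row pairs with every customers row

Fix: Specify the join condition linking the foreign key to the parent id

Corrected query:
SELECT c.id, p.name, c.amount FROM customers p JOIN purchases c ON c.customer_id = p.id

Result:
id | name  | amount 
---+-------+--------
1  | Eve   | 736.2  
2  | Alice | 1235.27
3  | Grace | 1439.02
4  | Bob   | 1102.7 
5  | Eve   | 565.52 
6  | Grace | 1002.11
7  | Bob   | 125.61 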